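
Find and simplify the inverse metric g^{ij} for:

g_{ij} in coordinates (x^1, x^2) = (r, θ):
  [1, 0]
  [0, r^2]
The metric is diagonal, so g^{ij} is diagonal with entries 1/g_{ii}: diag(1, 1/(r^2)).
g^{ij}:
  [1, 0]
  [0, 1/r^2]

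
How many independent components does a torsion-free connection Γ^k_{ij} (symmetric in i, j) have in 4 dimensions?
Γ^k_{ij} has n choices for the upper index and n(n+1)/2 independent symmetric lower index pairs.
Total = 4 × 4×5/2 = 4 × 10 = 40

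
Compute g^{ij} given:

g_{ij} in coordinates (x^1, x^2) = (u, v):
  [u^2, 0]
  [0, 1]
The metric is diagonal, so g^{ij} is diagonal with entries 1/g_{ii}: diag(1/(u^2), 1).
g^{ij}:
  [1/u^2, 0]
  [0, 1]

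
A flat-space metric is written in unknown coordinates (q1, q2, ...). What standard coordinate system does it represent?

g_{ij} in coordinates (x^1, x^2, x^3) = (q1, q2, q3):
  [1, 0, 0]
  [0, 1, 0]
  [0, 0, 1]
All components are constant and the metric is the identity, i.e. orthonormal rectilinear coordinates.
Cartesian (3D) coordinates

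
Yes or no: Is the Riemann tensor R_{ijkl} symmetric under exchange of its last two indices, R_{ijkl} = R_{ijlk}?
It is antisymmetric in the last pair: R_{ijkl} = -R_{ijlk}.
No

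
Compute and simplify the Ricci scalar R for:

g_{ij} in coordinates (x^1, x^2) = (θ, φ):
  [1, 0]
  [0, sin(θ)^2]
Non-zero Christoffel symbols (Γ^k_{ij} = Γ^k_{ji}):
Γ^θ_{φ φ} = -sin(2*θ)/2
Γ^φ_{θ φ} = 1/tan(θ)
Ricci tensor (R_{ij} = R^k_{ikj}): R_{θθ} = 1, R_{θφ} = 0, R_{φφ} = sin(θ)^2
Inverse metric: g^{θθ} = 1, g^{φφ} = 1/sin(θ)^2
R = g^{ij} R_{ij} = (1)(1) + (1/sin(θ)^2)(sin(θ)^2) = 2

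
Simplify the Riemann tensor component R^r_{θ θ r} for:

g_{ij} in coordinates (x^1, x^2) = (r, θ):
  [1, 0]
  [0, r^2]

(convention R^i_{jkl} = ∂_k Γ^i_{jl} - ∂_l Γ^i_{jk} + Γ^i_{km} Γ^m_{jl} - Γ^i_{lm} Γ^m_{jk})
Non-zero Christoffel symbols (Γ^k_{ij} = Γ^k_{ji}):
Γ^r_{θ θ} = -r
Γ^θ_{r θ} = 1/r
R^r_{θ θ r} = ∂_θ Γ^r_{θ r} - ∂_r Γ^r_{θ θ} + Γ^r_{θ m} Γ^m_{θ r} - Γ^r_{r m} Γ^m_{θ θ}
  = (0) - (-1) + (-1) - (0) = 0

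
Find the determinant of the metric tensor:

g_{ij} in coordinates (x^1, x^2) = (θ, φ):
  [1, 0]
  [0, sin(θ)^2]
For a 2×2 metric: det(g) = g_{11}·g_{22} - g_{12}·g_{21}
= (1)·(sin(θ)^2) - (0)·(0)
= sin(θ)^2 - 0
det(g) = sin(θ)^2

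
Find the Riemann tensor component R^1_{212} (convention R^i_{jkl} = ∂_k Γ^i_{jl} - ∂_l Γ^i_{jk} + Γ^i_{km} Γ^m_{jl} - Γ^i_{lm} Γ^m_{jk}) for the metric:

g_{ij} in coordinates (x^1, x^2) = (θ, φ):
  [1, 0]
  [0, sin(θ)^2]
Non-zero Christoffel symbols (Γ^k_{ij} = Γ^k_{ji}):
Γ^θ_{φ φ} = -sin(2*θ)/2
Γ^φ_{θ φ} = 1/tan(θ)
R^θ_{φ θ φ} = ∂_θ Γ^θ_{φ φ} - ∂_φ Γ^θ_{φ θ} + Γ^θ_{θ m} Γ^m_{φ φ} - Γ^θ_{φ m} Γ^m_{φ θ}
  = (-cos(2*θ)) - (0) + (0) - (-cos(θ)^2) = sin(θ)^2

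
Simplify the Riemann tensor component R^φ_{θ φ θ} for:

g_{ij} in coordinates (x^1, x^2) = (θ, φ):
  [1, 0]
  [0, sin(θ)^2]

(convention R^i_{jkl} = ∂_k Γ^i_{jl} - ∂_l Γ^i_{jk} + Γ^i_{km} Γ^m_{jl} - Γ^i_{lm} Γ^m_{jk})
Non-zero Christoffel symbols (Γ^k_{ij} = Γ^k_{ji}):
Γ^θ_{φ φ} = -sin(2*θ)/2
Γ^φ_{θ φ} = 1/tan(θ)
R^φ_{θ φ θ} = ∂_φ Γ^φ_{θ θ} - ∂_θ Γ^φ_{θ φ} + Γ^φ_{φ m} Γ^m_{θ θ} - Γ^φ_{θ m} Γ^m_{θ φ}
  = (0) - (-1/sin(θ)^2) + (0) - (1/tan(θ)^2) = 1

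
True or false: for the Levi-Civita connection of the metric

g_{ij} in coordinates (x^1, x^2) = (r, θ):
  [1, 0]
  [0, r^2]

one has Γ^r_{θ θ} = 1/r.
Γ^r_{θ θ} = (1/2) g^{rr} (∂_θ g_{rθ} + ∂_θ g_{rθ} - ∂_r g_{θθ}) = (1/2)(1)((0) + (0) - (2*r)) = -r
This differs from the proposed value 1/r.
False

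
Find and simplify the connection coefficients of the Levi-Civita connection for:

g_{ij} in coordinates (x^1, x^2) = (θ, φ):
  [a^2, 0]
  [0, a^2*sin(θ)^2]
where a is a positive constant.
Using Γ^k_{ij} = (1/2) g^{km} (∂_i g_{mj} + ∂_j g_{mi} - ∂_m g_{ij}); the metric is diagonal, so only the m = k term contributes.
Non-zero symbols (using the symmetry Γ^k_{ij} = Γ^k_{ji}):
Γ^θ_{φ φ} = (1/2) g^{θθ} (∂_φ g_{θφ} + ∂_φ g_{θφ} - ∂_θ g_{φφ}) = (1/2)(1/a^2)((0) + (0) - (a^2*sin(2*θ))) = -sin(2*θ)/2
Γ^φ_{θ φ} = (1/2) g^{φφ} (∂_θ g_{φφ} + ∂_φ g_{φθ} - ∂_φ g_{θφ}) = (1/2)(1/(a^2*sin(θ)^2))((a^2*sin(2*θ)) + (0) - (0)) = 1/tan(θ)
All other Christoffel symbols are zero.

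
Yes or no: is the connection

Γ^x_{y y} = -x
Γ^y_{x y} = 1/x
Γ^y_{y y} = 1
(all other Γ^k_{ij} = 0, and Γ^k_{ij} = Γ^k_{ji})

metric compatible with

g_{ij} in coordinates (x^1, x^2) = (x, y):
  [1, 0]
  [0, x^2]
Using ∇_k g_{ij} = ∂_k g_{ij} - Γ^m_{ki} g_{mj} - Γ^m_{kj} g_{im}:
∇_y g_{yy} = (0) - (x^2) - (x^2) = -2*x^2 ≠ 0
So the connection is not metric compatible (it is not the Levi-Civita connection).
No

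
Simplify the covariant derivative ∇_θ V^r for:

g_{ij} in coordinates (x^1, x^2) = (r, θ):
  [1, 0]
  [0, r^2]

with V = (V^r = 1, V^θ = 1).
Non-zero Christoffel symbols:
Γ^r_{θ θ} = -r
Γ^θ_{r θ} = 1/r
∇_θ V^r = ∂_θ V^r + Γ^r_{θ j} V^j
  = (0) + (0)(1) + (-r)(1)
  = -r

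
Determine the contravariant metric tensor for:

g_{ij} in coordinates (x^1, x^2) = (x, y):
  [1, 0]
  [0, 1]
The metric is diagonal, so g^{ij} is diagonal with entries 1/g_{ii}: diag(1, 1).
g^{ij}:
  [1, 0]
  [0, 1]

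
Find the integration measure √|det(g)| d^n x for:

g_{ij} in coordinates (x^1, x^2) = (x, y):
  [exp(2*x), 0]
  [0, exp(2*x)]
det(g) = exp(4*x)
√|det(g)| = exp(2*x)
Volume element: dV = exp(2*x) dx dy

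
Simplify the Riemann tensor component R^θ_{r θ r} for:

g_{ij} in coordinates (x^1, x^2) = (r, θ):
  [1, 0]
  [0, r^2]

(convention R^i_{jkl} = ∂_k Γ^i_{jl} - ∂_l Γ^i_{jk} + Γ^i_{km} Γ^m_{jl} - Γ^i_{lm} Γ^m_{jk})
Non-zero Christoffel symbols (Γ^k_{ij} = Γ^k_{ji}):
Γ^r_{θ θ} = -r
Γ^θ_{r θ} = 1/r
R^θ_{r θ r} = ∂_θ Γ^θ_{r r} - ∂_r Γ^θ_{r θ} + Γ^θ_{θ m} Γ^m_{r r} - Γ^θ_{r m} Γ^m_{r θ}
  = (0) - (-1/r^2) + (0) - (1/r^2) = 0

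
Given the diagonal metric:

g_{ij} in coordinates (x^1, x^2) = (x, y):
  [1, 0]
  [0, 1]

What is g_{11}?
With x^1 = x, x^2 = y, g_{11} = g_{xx} is the row-1, column-1 entry of the matrix.
g_{11} = 1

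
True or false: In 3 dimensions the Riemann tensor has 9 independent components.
n^2(n^2-1)/12 = 9·8/12 = 6 independent components for n = 3.
False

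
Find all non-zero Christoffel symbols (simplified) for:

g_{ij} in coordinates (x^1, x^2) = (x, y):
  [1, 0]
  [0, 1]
Using Γ^k_{ij} = (1/2) g^{km} (∂_i g_{mj} + ∂_j g_{mi} - ∂_m g_{ij}); the metric is diagonal, so only the m = k term contributes.
Every metric component is constant, so all ∂_m g_{ij} = 0 and every Christoffel symbol vanishes.
All Christoffel symbols are zero.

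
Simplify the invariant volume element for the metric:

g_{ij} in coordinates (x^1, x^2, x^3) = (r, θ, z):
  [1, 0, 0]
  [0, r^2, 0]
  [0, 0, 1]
det(g) = r^2
√|det(g)| = r
Volume element: dV = r dr dθ dz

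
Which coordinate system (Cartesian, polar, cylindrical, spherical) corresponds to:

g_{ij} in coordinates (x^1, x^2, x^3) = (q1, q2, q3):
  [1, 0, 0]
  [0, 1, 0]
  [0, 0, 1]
All components are constant and the metric is the identity, i.e. orthonormal rectilinear coordinates.
Cartesian (3D) coordinates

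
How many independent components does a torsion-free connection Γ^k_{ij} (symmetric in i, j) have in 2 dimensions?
Γ^k_{ij} has n choices for the upper index and n(n+1)/2 independent symmetric lower index pairs.
Total = 2 × 2×3/2 = 2 × 3 = 6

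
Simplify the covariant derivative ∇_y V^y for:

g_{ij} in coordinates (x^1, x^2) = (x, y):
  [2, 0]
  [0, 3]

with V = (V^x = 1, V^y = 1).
All Christoffel symbols are zero.
∇_y V^y = ∂_y V^y + Γ^y_{y j} V^j
  = (0) + (0)(1) + (0)(1)
  = 0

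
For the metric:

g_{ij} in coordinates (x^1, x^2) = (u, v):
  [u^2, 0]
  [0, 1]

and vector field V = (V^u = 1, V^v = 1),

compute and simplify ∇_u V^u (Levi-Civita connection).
Non-zero Christoffel symbols:
Γ^u_{u u} = 1/u
∇_u V^u = ∂_u V^u + Γ^u_{u j} V^j
  = (0) + (1/u)(1) + (0)(1)
  = 1/u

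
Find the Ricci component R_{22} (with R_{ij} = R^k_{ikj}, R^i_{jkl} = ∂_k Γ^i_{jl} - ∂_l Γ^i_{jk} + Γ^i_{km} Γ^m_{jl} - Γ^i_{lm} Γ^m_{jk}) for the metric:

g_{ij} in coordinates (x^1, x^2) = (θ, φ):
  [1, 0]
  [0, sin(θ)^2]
Non-zero Christoffel symbols (Γ^k_{ij} = Γ^k_{ji}):
Γ^θ_{φ φ} = -sin(2*θ)/2
Γ^φ_{θ φ} = 1/tan(θ)
R^θ_{φ θ φ} = ∂_θ Γ^θ_{φ φ} - ∂_φ Γ^θ_{φ θ} + Γ^θ_{θ m} Γ^m_{φ φ} - Γ^θ_{φ m} Γ^m_{φ θ}
  = (-cos(2*θ)) - (0) + (0) - (-cos(θ)^2) = sin(θ)^2
R^φ_{φ φ φ} = 0 (a repeated index in an antisymmetric pair)
R_{φφ} = R^θ_{φ θ φ} + R^φ_{φ φ φ} = (sin(θ)^2) + (0) = sin(θ)^2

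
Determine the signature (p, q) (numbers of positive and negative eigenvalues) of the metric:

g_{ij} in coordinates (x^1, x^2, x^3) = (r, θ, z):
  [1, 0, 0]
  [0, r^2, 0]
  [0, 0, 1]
The metric is diagonal, so its eigenvalues are the diagonal entries: 1, r^2, 1 (at a generic point, where coordinate-dependent entries are positive).
3 positive, 0 negative.
(3, 0) - Riemannian (positive definite)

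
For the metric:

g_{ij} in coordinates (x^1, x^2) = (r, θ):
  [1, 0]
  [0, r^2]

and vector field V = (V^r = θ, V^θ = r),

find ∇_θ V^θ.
Non-zero Christoffel symbols:
Γ^r_{θ θ} = -r
Γ^θ_{r θ} = 1/r
∇_θ V^θ = ∂_θ V^θ + Γ^θ_{θ j} V^j
  = (0) + (1/r)(θ) + (0)(r)
  = θ/r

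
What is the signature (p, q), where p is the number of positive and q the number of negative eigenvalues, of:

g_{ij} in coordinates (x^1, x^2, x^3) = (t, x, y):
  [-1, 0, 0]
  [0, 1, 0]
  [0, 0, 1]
The metric is diagonal, so its eigenvalues are the diagonal entries: -1, 1, 1 (at a generic point, where coordinate-dependent entries are positive).
2 positive, 1 negative.
(2, 1) - Lorentzian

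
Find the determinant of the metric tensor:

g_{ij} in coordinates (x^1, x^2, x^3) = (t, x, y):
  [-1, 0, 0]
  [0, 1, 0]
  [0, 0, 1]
Diagonal metric: det(g) = g_{11}·g_{22}·g_{33}
= (-1)·(1)·(1)
det(g) = -1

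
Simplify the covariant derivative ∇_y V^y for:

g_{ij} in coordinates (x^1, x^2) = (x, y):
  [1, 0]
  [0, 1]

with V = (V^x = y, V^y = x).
All Christoffel symbols are zero.
∇_y V^y = ∂_y V^y + Γ^y_{y j} V^j
  = (0) + (0)(y) + (0)(x)
  = 0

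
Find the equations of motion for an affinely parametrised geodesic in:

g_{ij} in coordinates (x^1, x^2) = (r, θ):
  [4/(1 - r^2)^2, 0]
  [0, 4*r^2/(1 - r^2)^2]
Geodesic equation: d^2x^k/dλ^2 + Γ^k_{ij} (dx^i/dλ)(dx^j/dλ) = 0.
Non-zero Christoffel symbols:
Γ^r_{r r} = 2*r/(1 - r^2)
Γ^r_{θ θ} = (r^3 + r)/(r^2 - 1)
Γ^θ_{r θ} = (-r^2 - 1)/(r^3 - r)
Substituting (the symmetric pair Γ^k_{ij}, Γ^k_{ji} combines into a factor 2):
d^2r/dλ^2 + (2*r/(1 - r^2)) (dr/dλ)^2 + ((r^3 + r)/(r^2 - 1)) (dθ/dλ)^2 = 0
d^2θ/dλ^2 + ((-2*r^2 - 2)/(r^3 - r)) (dr/dλ)(dθ/dλ) = 0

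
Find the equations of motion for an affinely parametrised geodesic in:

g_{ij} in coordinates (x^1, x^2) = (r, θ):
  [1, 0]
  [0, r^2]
Geodesic equation: d^2x^k/dλ^2 + Γ^k_{ij} (dx^i/dλ)(dx^j/dλ) = 0.
Non-zero Christoffel symbols:
Γ^r_{θ θ} = -r
Γ^θ_{r θ} = 1/r
Substituting (the symmetric pair Γ^k_{ij}, Γ^k_{ji} combines into a factor 2):
d^2r/dλ^2 - r (dθ/dλ)^2 = 0
d^2θ/dλ^2 + (2/r) (dr/dλ)(dθ/dλ) = 0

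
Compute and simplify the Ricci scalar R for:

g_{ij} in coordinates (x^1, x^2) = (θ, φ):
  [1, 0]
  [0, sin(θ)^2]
Non-zero Christoffel symbols (Γ^k_{ij} = Γ^k_{ji}):
Γ^θ_{φ φ} = -sin(2*θ)/2
Γ^φ_{θ φ} = 1/tan(θ)
Ricci tensor (R_{ij} = R^k_{ikj}): R_{θθ} = 1, R_{θφ} = 0, R_{φφ} = sin(θ)^2
Inverse metric: g^{θθ} = 1, g^{φφ} = 1/sin(θ)^2
R = g^{ij} R_{ij} = (1)(1) + (1/sin(θ)^2)(sin(θ)^2) = 2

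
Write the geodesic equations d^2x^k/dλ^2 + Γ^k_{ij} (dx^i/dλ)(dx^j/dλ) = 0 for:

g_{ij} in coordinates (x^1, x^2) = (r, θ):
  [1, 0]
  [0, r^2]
Geodesic equation: d^2x^k/dλ^2 + Γ^k_{ij} (dx^i/dλ)(dx^j/dλ) = 0.
Non-zero Christoffel symbols:
Γ^r_{θ θ} = -r
Γ^θ_{r θ} = 1/r
Substituting (the symmetric pair Γ^k_{ij}, Γ^k_{ji} combines into a factor 2):
d^2r/dλ^2 - r (dθ/dλ)^2 = 0
d^2θ/dλ^2 + (2/r) (dr/dλ)(dθ/dλ) = 0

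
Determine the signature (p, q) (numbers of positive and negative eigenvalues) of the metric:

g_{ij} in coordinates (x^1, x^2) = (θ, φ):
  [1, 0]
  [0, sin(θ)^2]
The metric is diagonal, so its eigenvalues are the diagonal entries: 1, sin(θ)^2 (at a generic point, where coordinate-dependent entries are positive).
2 positive, 0 negative.
(2, 0) - Riemannian (positive definite)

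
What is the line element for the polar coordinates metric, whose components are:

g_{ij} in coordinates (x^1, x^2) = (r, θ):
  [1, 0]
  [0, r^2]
ds^2 = g_{ij} dx^i dx^j; only the non-zero components contribute.
ds^2 = dr^2 + r^2 dθ^2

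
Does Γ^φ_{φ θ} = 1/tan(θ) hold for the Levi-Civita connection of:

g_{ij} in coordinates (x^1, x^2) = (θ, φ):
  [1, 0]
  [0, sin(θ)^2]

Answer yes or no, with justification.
Γ^φ_{φ θ} = (1/2) g^{φφ} (∂_φ g_{φθ} + ∂_θ g_{φφ} - ∂_φ g_{φθ}) = (1/2)(1/sin(θ)^2)((0) + (sin(2*θ)) - (0)) = 1/tan(θ)
This equals the proposed value 1/tan(θ).
Yes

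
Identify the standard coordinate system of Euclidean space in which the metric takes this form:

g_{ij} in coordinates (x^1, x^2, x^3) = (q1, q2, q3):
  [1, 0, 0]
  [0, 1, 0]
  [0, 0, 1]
All components are constant and the metric is the identity, i.e. orthonormal rectilinear coordinates.
Cartesian (3D) coordinates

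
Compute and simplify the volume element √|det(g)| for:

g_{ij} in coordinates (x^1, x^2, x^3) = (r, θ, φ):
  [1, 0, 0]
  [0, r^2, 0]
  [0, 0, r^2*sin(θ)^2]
det(g) = r^4*sin(θ)^2
√|det(g)| = r^2*sin(θ) (taking 0 < θ < π so that |sin(θ)| = sin(θ))
Volume element: dV = r^2*sin(θ) dr dθ dφ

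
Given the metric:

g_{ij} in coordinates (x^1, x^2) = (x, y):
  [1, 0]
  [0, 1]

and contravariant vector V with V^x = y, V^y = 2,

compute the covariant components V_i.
V_i = g_{ij} V^j:
V_x = (1)(y) + (0)(2) = y
V_y = (0)(y) + (1)(2) = 2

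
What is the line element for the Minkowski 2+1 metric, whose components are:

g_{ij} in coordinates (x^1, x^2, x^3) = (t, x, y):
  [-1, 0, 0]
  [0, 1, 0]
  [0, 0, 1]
ds^2 = g_{ij} dx^i dx^j; only the non-zero components contribute.
ds^2 = -dt^2 + dx^2 + dy^2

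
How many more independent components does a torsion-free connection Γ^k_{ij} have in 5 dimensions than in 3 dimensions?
Independent components in n dimensions: n × n(n+1)/2 = n^2(n+1)/2.
5D: 5 × 15 = 75
3D: 3 × 6 = 18
Difference = 75 - 18 = 57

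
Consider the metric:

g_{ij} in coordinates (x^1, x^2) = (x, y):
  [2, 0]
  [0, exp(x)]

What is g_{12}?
With x^1 = x, x^2 = y, g_{12} = g_{xy} is the row-1, column-2 entry of the matrix.
g_{12} = 0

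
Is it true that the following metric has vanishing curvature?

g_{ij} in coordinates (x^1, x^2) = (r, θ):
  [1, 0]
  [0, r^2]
Non-zero Christoffel symbols:
Γ^r_{θ θ} = -r
Γ^θ_{r θ} = 1/r
Ricci tensor: R_{rr} = 0, R_{rθ} = 0, R_{θθ} = 0
All R_{ij} vanish; in 2 dimensions the Riemann tensor is fully determined by the Ricci tensor, so R^i_{jkl} = 0: the metric is flat (curvilinear coordinates on flat space).
Yes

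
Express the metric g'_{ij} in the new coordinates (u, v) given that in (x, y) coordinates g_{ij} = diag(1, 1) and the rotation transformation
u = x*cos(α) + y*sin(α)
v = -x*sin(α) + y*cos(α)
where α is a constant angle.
Invert the transformation: x = u*cos(α) - v*sin(α), y = u*sin(α) + v*cos(α)
g'_{ij} = (∂x^k/∂x'^i)(∂x^l/∂x'^j) g_{kl}; with g_{kl} = δ_{kl} this is Σ_k (∂x^k/∂x'^i)(∂x^k/∂x'^j).
Jacobian: ∂x/∂u = cos(α), ∂x/∂v = -sin(α), ∂y/∂u = sin(α), ∂y/∂v = cos(α)
g'_{uu} = (cos(α))(cos(α)) + (sin(α))(sin(α)) = 1
g'_{uv} = (cos(α))(-sin(α)) + (sin(α))(cos(α)) = 0
g'_{vv} = (-sin(α))(-sin(α)) + (cos(α))(cos(α)) = 1
g'_{ij} = diag(1, 1)
The Euclidean metric is invariant under rotations.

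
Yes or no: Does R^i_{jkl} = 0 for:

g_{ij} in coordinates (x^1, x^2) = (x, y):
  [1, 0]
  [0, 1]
All metric components are constant, so every Christoffel symbol vanishes and R^i_{jkl} = 0.
Yes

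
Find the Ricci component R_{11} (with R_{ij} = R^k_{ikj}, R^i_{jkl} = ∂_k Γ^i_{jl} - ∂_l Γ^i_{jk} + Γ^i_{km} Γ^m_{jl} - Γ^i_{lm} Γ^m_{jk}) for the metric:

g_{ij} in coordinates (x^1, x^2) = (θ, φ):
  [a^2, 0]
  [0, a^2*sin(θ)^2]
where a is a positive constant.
Non-zero Christoffel symbols (Γ^k_{ij} = Γ^k_{ji}):
Γ^θ_{φ φ} = -sin(2*θ)/2
Γ^φ_{θ φ} = 1/tan(θ)
R^θ_{θ θ θ} = 0 (a repeated index in an antisymmetric pair)
R^φ_{θ φ θ} = ∂_φ Γ^φ_{θ θ} - ∂_θ Γ^φ_{θ φ} + Γ^φ_{φ m} Γ^m_{θ θ} - Γ^φ_{θ m} Γ^m_{θ φ}
  = (0) - (-1/sin(θ)^2) + (0) - (1/tan(θ)^2) = 1
R_{θθ} = R^θ_{θ θ θ} + R^φ_{θ φ θ} = (0) + (1) = 1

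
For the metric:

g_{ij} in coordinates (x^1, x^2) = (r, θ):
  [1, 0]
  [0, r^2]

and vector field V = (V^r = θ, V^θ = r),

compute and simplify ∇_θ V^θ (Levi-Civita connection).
Non-zero Christoffel symbols:
Γ^r_{θ θ} = -r
Γ^θ_{r θ} = 1/r
∇_θ V^θ = ∂_θ V^θ + Γ^θ_{θ j} V^j
  = (0) + (1/r)(θ) + (0)(r)
  = θ/r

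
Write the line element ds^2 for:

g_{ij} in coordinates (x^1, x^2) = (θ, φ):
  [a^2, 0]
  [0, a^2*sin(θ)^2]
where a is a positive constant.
ds^2 = g_{ij} dx^i dx^j; only the non-zero components contribute.
ds^2 = a^2 dθ^2 + a^2*sin(θ)^2 dφ^2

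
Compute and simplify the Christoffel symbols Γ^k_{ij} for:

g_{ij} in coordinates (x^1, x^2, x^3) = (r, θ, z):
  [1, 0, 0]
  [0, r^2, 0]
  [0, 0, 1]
Using Γ^k_{ij} = (1/2) g^{km} (∂_i g_{mj} + ∂_j g_{mi} - ∂_m g_{ij}); the metric is diagonal, so only the m = k term contributes.
Non-zero symbols (using the symmetry Γ^k_{ij} = Γ^k_{ji}):
Γ^r_{θ θ} = (1/2) g^{rr} (∂_θ g_{rθ} + ∂_θ g_{rθ} - ∂_r g_{θθ}) = (1/2)(1)((0) + (0) - (2*r)) = -r
Γ^θ_{r θ} = (1/2) g^{θθ} (∂_r g_{θθ} + ∂_θ g_{θr} - ∂_θ g_{rθ}) = (1/2)(1/r^2)((2*r) + (0) - (0)) = 1/r
All other Christoffel symbols are zero.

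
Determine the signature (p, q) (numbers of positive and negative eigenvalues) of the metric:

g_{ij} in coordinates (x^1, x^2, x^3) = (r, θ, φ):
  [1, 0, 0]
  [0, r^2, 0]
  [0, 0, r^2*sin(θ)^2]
The metric is diagonal, so its eigenvalues are the diagonal entries: 1, r^2, r^2*sin(θ)^2 (at a generic point, where coordinate-dependent entries are positive).
3 positive, 0 negative.
(3, 0) - Riemannian (positive definite)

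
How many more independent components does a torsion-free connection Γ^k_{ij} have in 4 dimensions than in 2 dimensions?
Independent components in n dimensions: n × n(n+1)/2 = n^2(n+1)/2.
4D: 4 × 10 = 40
2D: 2 × 3 = 6
Difference = 40 - 6 = 34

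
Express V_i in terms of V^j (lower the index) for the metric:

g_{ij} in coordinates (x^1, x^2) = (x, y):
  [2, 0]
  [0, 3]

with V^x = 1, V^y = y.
V_i = g_{ij} V^j:
V_x = (2)(1) + (0)(y) = 2
V_y = (0)(1) + (3)(y) = 3*y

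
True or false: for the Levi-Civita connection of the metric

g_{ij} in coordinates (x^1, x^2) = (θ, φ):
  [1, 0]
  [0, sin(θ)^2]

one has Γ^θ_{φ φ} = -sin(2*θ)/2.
Γ^θ_{φ φ} = (1/2) g^{θθ} (∂_φ g_{θφ} + ∂_φ g_{θφ} - ∂_θ g_{φφ}) = (1/2)(1)((0) + (0) - (sin(2*θ))) = -sin(2*θ)/2
This equals the proposed value -sin(2*θ)/2.
True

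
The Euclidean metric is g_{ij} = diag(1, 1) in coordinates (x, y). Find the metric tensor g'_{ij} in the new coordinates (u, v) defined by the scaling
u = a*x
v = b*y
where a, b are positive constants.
Invert the transformation: x = u/a, y = v/b
g'_{ij} = (∂x^k/∂x'^i)(∂x^l/∂x'^j) g_{kl}; with g_{kl} = δ_{kl} this is Σ_k (∂x^k/∂x'^i)(∂x^k/∂x'^j).
Jacobian: ∂x/∂u = 1/a, ∂x/∂v = 0, ∂y/∂u = 0, ∂y/∂v = 1/b
g'_{uu} = (1/a)(1/a) + (0)(0) = 1/a^2
g'_{uv} = (1/a)(0) + (0)(1/b) = 0
g'_{vv} = (0)(0) + (1/b)(1/b) = 1/b^2
g'_{ij} = diag(1/a^2, 1/b^2)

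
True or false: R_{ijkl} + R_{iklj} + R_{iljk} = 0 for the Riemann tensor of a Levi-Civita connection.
This is the first (algebraic) Bianchi identity.
True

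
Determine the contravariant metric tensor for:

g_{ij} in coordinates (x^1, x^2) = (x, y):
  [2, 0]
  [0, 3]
The metric is diagonal, so g^{ij} is diagonal with entries 1/g_{ii}: diag(1/2, 1/3).
g^{ij}:
  [1/2, 0]
  [0, 1/3]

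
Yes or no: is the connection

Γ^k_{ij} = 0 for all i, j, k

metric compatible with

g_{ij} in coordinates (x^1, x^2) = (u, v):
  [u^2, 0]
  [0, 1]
Using ∇_k g_{ij} = ∂_k g_{ij} - Γ^m_{ki} g_{mj} - Γ^m_{kj} g_{im}:
∇_u g_{uu} = (2*u) - (0) - (0) = 2*u ≠ 0
So the connection is not metric compatible (it is not the Levi-Civita connection).
No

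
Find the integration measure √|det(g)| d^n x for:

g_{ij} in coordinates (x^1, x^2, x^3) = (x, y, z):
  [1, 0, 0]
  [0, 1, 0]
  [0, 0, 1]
det(g) = 1
√|det(g)| = 1
Volume element: dV = 1 dx dy dz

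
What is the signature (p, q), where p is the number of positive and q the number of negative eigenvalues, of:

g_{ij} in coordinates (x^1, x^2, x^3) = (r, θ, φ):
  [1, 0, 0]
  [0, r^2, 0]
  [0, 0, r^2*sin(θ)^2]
The metric is diagonal, so its eigenvalues are the diagonal entries: 1, r^2, r^2*sin(θ)^2 (at a generic point, where coordinate-dependent entries are positive).
3 positive, 0 negative.
(3, 0) - Riemannian (positive definite)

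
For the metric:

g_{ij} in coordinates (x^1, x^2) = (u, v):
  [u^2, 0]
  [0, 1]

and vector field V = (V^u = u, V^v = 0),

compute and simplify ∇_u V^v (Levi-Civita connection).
Non-zero Christoffel symbols:
Γ^u_{u u} = 1/u
∇_u V^v = ∂_u V^v + Γ^v_{u j} V^j
  = (0) + (0)(u) + (0)(0)
  = 0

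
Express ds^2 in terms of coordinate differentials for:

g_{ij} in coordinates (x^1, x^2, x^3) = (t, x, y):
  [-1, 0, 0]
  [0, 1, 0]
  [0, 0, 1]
ds^2 = g_{ij} dx^i dx^j; only the non-zero components contribute.
ds^2 = -dt^2 + dx^2 + dy^2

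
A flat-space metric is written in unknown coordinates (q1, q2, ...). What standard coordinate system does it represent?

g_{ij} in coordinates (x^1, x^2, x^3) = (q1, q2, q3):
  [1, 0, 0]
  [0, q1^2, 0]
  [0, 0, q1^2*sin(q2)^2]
The line element ds^2 = dq1^2 + q1^2 dq2^2 + q1^2 sin(q2)^2 dq3^2 is dr^2 + r^2 dθ^2 + r^2 sin(θ)^2 dφ^2 with q1 = r, q2 = θ, q3 = φ.
spherical coordinates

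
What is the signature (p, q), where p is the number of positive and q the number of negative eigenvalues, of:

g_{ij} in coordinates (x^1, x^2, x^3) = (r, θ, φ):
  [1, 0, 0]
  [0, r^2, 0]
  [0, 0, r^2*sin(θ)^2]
The metric is diagonal, so its eigenvalues are the diagonal entries: 1, r^2, r^2*sin(θ)^2 (at a generic point, where coordinate-dependent entries are positive).
3 positive, 0 negative.
(3, 0) - Riemannian (positive definite)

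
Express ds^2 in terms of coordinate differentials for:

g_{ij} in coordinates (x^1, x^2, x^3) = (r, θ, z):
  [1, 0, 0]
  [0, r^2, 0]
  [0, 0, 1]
ds^2 = g_{ij} dx^i dx^j; only the non-zero components contribute.
ds^2 = dr^2 + r^2 dθ^2 + dz^2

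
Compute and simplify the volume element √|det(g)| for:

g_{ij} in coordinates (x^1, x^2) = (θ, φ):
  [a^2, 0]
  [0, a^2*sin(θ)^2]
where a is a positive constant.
det(g) = a^4*sin(θ)^2
√|det(g)| = a^2*sin(θ) (taking 0 < θ < π so that |sin(θ)| = sin(θ))
Volume element: dV = a^2*sin(θ) dθ dφ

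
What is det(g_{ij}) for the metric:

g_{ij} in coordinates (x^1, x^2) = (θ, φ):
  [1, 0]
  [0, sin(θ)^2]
For a 2×2 metric: det(g) = g_{11}·g_{22} - g_{12}·g_{21}
= (1)·(sin(θ)^2) - (0)·(0)
= sin(θ)^2 - 0
det(g) = sin(θ)^2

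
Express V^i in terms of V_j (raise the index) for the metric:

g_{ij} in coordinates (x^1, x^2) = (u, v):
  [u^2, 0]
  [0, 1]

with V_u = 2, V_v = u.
Inverse metric (diagonal): g^{uu} = 1/u^2, g^{vv} = 1
V^i = g^{ij} V_j:
V^u = (1/u^2)(2) + (0)(u) = 2/u^2
V^v = (0)(2) + (1)(u) = u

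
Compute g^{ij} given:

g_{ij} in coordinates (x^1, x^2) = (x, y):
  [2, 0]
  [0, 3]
The metric is diagonal, so g^{ij} is diagonal with entries 1/g_{ii}: diag(1/2, 1/3).
g^{ij}:
  [1/2, 0]
  [0, 1/3]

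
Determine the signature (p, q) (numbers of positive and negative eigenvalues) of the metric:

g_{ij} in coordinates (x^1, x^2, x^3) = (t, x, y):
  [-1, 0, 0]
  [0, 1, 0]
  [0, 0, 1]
The metric is diagonal, so its eigenvalues are the diagonal entries: -1, 1, 1 (at a generic point, where coordinate-dependent entries are positive).
2 positive, 1 negative.
(2, 1) - Lorentzian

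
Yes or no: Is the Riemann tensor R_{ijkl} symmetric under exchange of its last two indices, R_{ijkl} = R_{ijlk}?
It is antisymmetric in the last pair: R_{ijkl} = -R_{ijlk}.
No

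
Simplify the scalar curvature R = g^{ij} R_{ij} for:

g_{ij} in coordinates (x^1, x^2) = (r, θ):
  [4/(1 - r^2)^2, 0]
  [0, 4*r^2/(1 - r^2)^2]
Non-zero Christoffel symbols (Γ^k_{ij} = Γ^k_{ji}):
Γ^r_{r r} = 2*r/(1 - r^2)
Γ^r_{θ θ} = (r^3 + r)/(r^2 - 1)
Γ^θ_{r θ} = (-r^2 - 1)/(r^3 - r)
Ricci tensor (R_{ij} = R^k_{ikj}): R_{rr} = -4/(r^2 - 1)^2, R_{rθ} = 0, R_{θθ} = -4*r^2/(r^2 - 1)^2
Inverse metric: g^{rr} = (1 - r^2)^2/4, g^{θθ} = (1 - r^2)^2/(4*r^2)
R = g^{ij} R_{ij} = ((1 - r^2)^2/4)(-4/(r^2 - 1)^2) + ((1 - r^2)^2/(4*r^2))(-4*r^2/(r^2 - 1)^2) = -2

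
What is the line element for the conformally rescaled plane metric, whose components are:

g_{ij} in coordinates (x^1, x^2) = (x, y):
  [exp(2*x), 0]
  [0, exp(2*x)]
ds^2 = g_{ij} dx^i dx^j; only the non-zero components contribute.
ds^2 = exp(2*x) dx^2 + exp(2*x) dy^2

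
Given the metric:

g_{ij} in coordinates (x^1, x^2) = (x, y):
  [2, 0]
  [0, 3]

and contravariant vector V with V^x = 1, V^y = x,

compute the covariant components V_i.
V_i = g_{ij} V^j:
V_x = (2)(1) + (0)(x) = 2
V_y = (0)(1) + (3)(x) = 3*x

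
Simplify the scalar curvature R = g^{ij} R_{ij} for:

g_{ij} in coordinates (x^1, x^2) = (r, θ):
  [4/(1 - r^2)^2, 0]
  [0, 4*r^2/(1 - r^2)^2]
Non-zero Christoffel symbols (Γ^k_{ij} = Γ^k_{ji}):
Γ^r_{r r} = 2*r/(1 - r^2)
Γ^r_{θ θ} = (r^3 + r)/(r^2 - 1)
Γ^θ_{r θ} = (-r^2 - 1)/(r^3 - r)
Ricci tensor (R_{ij} = R^k_{ikj}): R_{rr} = -4/(r^2 - 1)^2, R_{rθ} = 0, R_{θθ} = -4*r^2/(r^2 - 1)^2
Inverse metric: g^{rr} = (1 - r^2)^2/4, g^{θθ} = (1 - r^2)^2/(4*r^2)
R = g^{ij} R_{ij} = ((1 - r^2)^2/4)(-4/(r^2 - 1)^2) + ((1 - r^2)^2/(4*r^2))(-4*r^2/(r^2 - 1)^2) = -2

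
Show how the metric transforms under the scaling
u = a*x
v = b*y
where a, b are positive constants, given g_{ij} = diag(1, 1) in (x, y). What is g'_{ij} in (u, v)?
Invert the transformation: x = u/a, y = v/b
g'_{ij} = (∂x^k/∂x'^i)(∂x^l/∂x'^j) g_{kl}; with g_{kl} = δ_{kl} this is Σ_k (∂x^k/∂x'^i)(∂x^k/∂x'^j).
Jacobian: ∂x/∂u = 1/a, ∂x/∂v = 0, ∂y/∂u = 0, ∂y/∂v = 1/b
g'_{uu} = (1/a)(1/a) + (0)(0) = 1/a^2
g'_{uv} = (1/a)(0) + (0)(1/b) = 0
g'_{vv} = (0)(0) + (1/b)(1/b) = 1/b^2
g'_{ij} = diag(1/a^2, 1/b^2)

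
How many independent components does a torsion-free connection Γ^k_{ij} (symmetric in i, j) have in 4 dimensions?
Γ^k_{ij} has n choices for the upper index and n(n+1)/2 independent symmetric lower index pairs.
Total = 4 × 4×5/2 = 4 × 10 = 40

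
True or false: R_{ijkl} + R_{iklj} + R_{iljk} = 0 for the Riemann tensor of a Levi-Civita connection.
This is the first (algebraic) Bianchi identity.
True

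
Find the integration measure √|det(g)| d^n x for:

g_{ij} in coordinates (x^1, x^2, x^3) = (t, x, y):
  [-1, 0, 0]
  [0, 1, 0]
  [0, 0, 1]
det(g) = -1
√|det(g)| = 1
Volume element: dV = 1 dt dx dy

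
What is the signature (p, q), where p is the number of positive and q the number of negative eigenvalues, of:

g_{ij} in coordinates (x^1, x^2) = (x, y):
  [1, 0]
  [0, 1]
The metric is diagonal, so its eigenvalues are the diagonal entries: 1, 1 (at a generic point, where coordinate-dependent entries are positive).
2 positive, 0 negative.
(2, 0) - Riemannian (positive definite)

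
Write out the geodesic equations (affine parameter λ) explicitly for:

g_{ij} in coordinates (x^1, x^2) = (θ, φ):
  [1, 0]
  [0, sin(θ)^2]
Geodesic equation: d^2x^k/dλ^2 + Γ^k_{ij} (dx^i/dλ)(dx^j/dλ) = 0.
Non-zero Christoffel symbols:
Γ^θ_{φ φ} = -sin(2*θ)/2
Γ^φ_{θ φ} = 1/tan(θ)
Substituting (the symmetric pair Γ^k_{ij}, Γ^k_{ji} combines into a factor 2):
d^2θ/dλ^2 - (sin(2*θ)/2) (dφ/dλ)^2 = 0
d^2φ/dλ^2 + (2/tan(θ)) (dθ/dλ)(dφ/dλ) = 0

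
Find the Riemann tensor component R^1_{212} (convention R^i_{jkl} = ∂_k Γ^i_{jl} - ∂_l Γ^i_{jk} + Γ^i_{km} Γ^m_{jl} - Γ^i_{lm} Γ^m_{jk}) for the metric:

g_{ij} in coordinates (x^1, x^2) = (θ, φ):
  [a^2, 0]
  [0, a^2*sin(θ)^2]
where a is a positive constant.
Non-zero Christoffel symbols (Γ^k_{ij} = Γ^k_{ji}):
Γ^θ_{φ φ} = -sin(2*θ)/2
Γ^φ_{θ φ} = 1/tan(θ)
R^θ_{φ θ φ} = ∂_θ Γ^θ_{φ φ} - ∂_φ Γ^θ_{φ θ} + Γ^θ_{θ m} Γ^m_{φ φ} - Γ^θ_{φ m} Γ^m_{φ θ}
  = (-cos(2*θ)) - (0) + (0) - (-cos(θ)^2) = sin(θ)^2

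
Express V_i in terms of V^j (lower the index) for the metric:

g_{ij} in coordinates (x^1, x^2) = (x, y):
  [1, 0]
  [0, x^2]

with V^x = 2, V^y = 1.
V_i = g_{ij} V^j:
V_x = (1)(2) + (0)(1) = 2
V_y = (0)(2) + (x^2)(1) = x^2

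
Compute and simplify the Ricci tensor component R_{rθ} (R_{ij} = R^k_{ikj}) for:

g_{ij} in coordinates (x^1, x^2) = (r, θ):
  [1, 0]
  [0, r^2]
Non-zero Christoffel symbols (Γ^k_{ij} = Γ^k_{ji}):
Γ^r_{θ θ} = -r
Γ^θ_{r θ} = 1/r
R^r_{r r θ} = 0 (a repeated index in an antisymmetric pair)
R^θ_{r θ θ} = 0 (a repeated index in an antisymmetric pair)
R_{rθ} = R^r_{r r θ} + R^θ_{r θ θ} = (0) + (0) = 0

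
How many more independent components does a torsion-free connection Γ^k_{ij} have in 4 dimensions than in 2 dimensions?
Independent components in n dimensions: n × n(n+1)/2 = n^2(n+1)/2.
4D: 4 × 10 = 40
2D: 2 × 3 = 6
Difference = 40 - 6 = 34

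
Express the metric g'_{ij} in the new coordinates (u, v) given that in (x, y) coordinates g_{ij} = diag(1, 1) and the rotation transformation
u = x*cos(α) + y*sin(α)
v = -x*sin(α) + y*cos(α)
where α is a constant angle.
Invert the transformation: x = u*cos(α) - v*sin(α), y = u*sin(α) + v*cos(α)
g'_{ij} = (∂x^k/∂x'^i)(∂x^l/∂x'^j) g_{kl}; with g_{kl} = δ_{kl} this is Σ_k (∂x^k/∂x'^i)(∂x^k/∂x'^j).
Jacobian: ∂x/∂u = cos(α), ∂x/∂v = -sin(α), ∂y/∂u = sin(α), ∂y/∂v = cos(α)
g'_{uu} = (cos(α))(cos(α)) + (sin(α))(sin(α)) = 1
g'_{uv} = (cos(α))(-sin(α)) + (sin(α))(cos(α)) = 0
g'_{vv} = (-sin(α))(-sin(α)) + (cos(α))(cos(α)) = 1
g'_{ij} = diag(1, 1)
The Euclidean metric is invariant under rotations.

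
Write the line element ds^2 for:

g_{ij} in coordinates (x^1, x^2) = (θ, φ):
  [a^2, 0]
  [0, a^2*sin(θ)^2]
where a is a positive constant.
ds^2 = g_{ij} dx^i dx^j; only the non-zero components contribute.
ds^2 = a^2 dθ^2 + a^2*sin(θ)^2 dφ^2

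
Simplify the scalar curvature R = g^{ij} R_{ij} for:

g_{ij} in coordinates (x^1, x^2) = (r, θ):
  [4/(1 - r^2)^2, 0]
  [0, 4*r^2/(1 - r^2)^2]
Non-zero Christoffel symbols (Γ^k_{ij} = Γ^k_{ji}):
Γ^r_{r r} = 2*r/(1 - r^2)
Γ^r_{θ θ} = (r^3 + r)/(r^2 - 1)
Γ^θ_{r θ} = (-r^2 - 1)/(r^3 - r)
Ricci tensor (R_{ij} = R^k_{ikj}): R_{rr} = -4/(r^2 - 1)^2, R_{rθ} = 0, R_{θθ} = -4*r^2/(r^2 - 1)^2
Inverse metric: g^{rr} = (1 - r^2)^2/4, g^{θθ} = (1 - r^2)^2/(4*r^2)
R = g^{ij} R_{ij} = ((1 - r^2)^2/4)(-4/(r^2 - 1)^2) + ((1 - r^2)^2/(4*r^2))(-4*r^2/(r^2 - 1)^2) = -2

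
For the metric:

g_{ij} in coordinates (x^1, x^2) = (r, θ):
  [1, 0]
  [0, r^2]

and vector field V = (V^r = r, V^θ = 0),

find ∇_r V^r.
Non-zero Christoffel symbols:
Γ^r_{θ θ} = -r
Γ^θ_{r θ} = 1/r
∇_r V^r = ∂_r V^r + Γ^r_{r j} V^j
  = (1) + (0)(r) + (0)(0)
  = 1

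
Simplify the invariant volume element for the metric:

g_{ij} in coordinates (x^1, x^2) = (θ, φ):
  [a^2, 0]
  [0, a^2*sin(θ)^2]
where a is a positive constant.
det(g) = a^4*sin(θ)^2
√|det(g)| = a^2*sin(θ) (taking 0 < θ < π so that |sin(θ)| = sin(θ))
Volume element: dV = a^2*sin(θ) dθ dφ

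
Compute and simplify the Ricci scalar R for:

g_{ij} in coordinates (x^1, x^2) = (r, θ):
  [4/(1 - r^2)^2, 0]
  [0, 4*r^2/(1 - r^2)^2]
Non-zero Christoffel symbols (Γ^k_{ij} = Γ^k_{ji}):
Γ^r_{r r} = 2*r/(1 - r^2)
Γ^r_{θ θ} = (r^3 + r)/(r^2 - 1)
Γ^θ_{r θ} = (-r^2 - 1)/(r^3 - r)
Ricci tensor (R_{ij} = R^k_{ikj}): R_{rr} = -4/(r^2 - 1)^2, R_{rθ} = 0, R_{θθ} = -4*r^2/(r^2 - 1)^2
Inverse metric: g^{rr} = (1 - r^2)^2/4, g^{θθ} = (1 - r^2)^2/(4*r^2)
R = g^{ij} R_{ij} = ((1 - r^2)^2/4)(-4/(r^2 - 1)^2) + ((1 - r^2)^2/(4*r^2))(-4*r^2/(r^2 - 1)^2) = -2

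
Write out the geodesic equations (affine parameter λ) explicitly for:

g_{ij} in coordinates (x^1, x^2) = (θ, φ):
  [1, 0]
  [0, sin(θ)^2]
Geodesic equation: d^2x^k/dλ^2 + Γ^k_{ij} (dx^i/dλ)(dx^j/dλ) = 0.
Non-zero Christoffel symbols:
Γ^θ_{φ φ} = -sin(2*θ)/2
Γ^φ_{θ φ} = 1/tan(θ)
Substituting (the symmetric pair Γ^k_{ij}, Γ^k_{ji} combines into a factor 2):
d^2θ/dλ^2 - (sin(2*θ)/2) (dφ/dλ)^2 = 0
d^2φ/dλ^2 + (2/tan(θ)) (dθ/dλ)(dφ/dλ) = 0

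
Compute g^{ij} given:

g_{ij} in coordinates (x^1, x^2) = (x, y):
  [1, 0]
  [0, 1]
The metric is diagonal, so g^{ij} is diagonal with entries 1/g_{ii}: diag(1, 1).
g^{ij}:
  [1, 0]
  [0, 1]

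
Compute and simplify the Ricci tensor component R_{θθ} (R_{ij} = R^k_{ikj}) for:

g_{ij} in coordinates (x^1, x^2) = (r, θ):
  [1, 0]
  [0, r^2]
Non-zero Christoffel symbols (Γ^k_{ij} = Γ^k_{ji}):
Γ^r_{θ θ} = -r
Γ^θ_{r θ} = 1/r
R^r_{θ r θ} = ∂_r Γ^r_{θ θ} - ∂_θ Γ^r_{θ r} + Γ^r_{r m} Γ^m_{θ θ} - Γ^r_{θ m} Γ^m_{θ r}
  = (-1) - (0) + (0) - (-1) = 0
R^θ_{θ θ θ} = 0 (a repeated index in an antisymmetric pair)
R_{θθ} = R^r_{θ r θ} + R^θ_{θ θ θ} = (0) + (0) = 0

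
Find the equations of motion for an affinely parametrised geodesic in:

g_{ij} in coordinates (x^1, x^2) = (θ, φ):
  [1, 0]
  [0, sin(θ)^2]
Geodesic equation: d^2x^k/dλ^2 + Γ^k_{ij} (dx^i/dλ)(dx^j/dλ) = 0.
Non-zero Christoffel symbols:
Γ^θ_{φ φ} = -sin(2*θ)/2
Γ^φ_{θ φ} = 1/tan(θ)
Substituting (the symmetric pair Γ^k_{ij}, Γ^k_{ji} combines into a factor 2):
d^2θ/dλ^2 - (sin(2*θ)/2) (dφ/dλ)^2 = 0
d^2φ/dλ^2 + (2/tan(θ)) (dθ/dλ)(dφ/dλ) = 0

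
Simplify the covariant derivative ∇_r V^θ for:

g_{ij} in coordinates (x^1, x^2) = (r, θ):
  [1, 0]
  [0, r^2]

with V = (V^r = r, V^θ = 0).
Non-zero Christoffel symbols:
Γ^r_{θ θ} = -r
Γ^θ_{r θ} = 1/r
∇_r V^θ = ∂_r V^θ + Γ^θ_{r j} V^j
  = (0) + (0)(r) + (1/r)(0)
  = 0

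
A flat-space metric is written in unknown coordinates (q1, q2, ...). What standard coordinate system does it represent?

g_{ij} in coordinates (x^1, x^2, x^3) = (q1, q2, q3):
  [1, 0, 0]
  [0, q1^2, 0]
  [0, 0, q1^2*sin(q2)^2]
The line element ds^2 = dq1^2 + q1^2 dq2^2 + q1^2 sin(q2)^2 dq3^2 is dr^2 + r^2 dθ^2 + r^2 sin(θ)^2 dφ^2 with q1 = r, q2 = θ, q3 = φ.
spherical coordinates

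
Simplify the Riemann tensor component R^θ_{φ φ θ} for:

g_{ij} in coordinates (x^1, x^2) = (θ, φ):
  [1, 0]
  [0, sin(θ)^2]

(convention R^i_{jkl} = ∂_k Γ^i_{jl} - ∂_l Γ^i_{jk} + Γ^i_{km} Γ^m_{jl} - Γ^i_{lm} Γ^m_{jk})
Non-zero Christoffel symbols (Γ^k_{ij} = Γ^k_{ji}):
Γ^θ_{φ φ} = -sin(2*θ)/2
Γ^φ_{θ φ} = 1/tan(θ)
R^θ_{φ φ θ} = ∂_φ Γ^θ_{φ θ} - ∂_θ Γ^θ_{φ φ} + Γ^θ_{φ m} Γ^m_{φ θ} - Γ^θ_{θ m} Γ^m_{φ φ}
  = (0) - (-cos(2*θ)) + (-cos(θ)^2) - (0) = -sin(θ)^2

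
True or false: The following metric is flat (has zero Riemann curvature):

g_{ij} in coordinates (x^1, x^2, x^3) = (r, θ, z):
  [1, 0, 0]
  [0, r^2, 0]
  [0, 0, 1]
Non-zero Christoffel symbols:
Γ^r_{θ θ} = -r
Γ^θ_{r θ} = 1/r
Ricci tensor: R_{rr} = 0, R_{rθ} = 0, R_{rz} = 0, R_{θθ} = 0, R_{θz} = 0, R_{zz} = 0
All R_{ij} vanish; in 3 dimensions the Riemann tensor is fully determined by the Ricci tensor, so R^i_{jkl} = 0: the metric is flat (curvilinear coordinates on flat space).
True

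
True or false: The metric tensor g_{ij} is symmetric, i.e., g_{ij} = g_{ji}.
By definition the metric is a symmetric bilinear form, g_{ij} = g_{ji}.
True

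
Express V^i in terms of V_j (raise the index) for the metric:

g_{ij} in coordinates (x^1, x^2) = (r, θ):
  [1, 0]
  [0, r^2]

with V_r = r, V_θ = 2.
Inverse metric (diagonal): g^{rr} = 1, g^{θθ} = 1/r^2
V^i = g^{ij} V_j:
V^r = (1)(r) + (0)(2) = r
V^θ = (0)(r) + (1/r^2)(2) = 2/r^2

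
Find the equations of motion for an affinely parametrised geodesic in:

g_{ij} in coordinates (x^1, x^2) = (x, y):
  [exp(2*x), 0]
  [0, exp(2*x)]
Geodesic equation: d^2x^k/dλ^2 + Γ^k_{ij} (dx^i/dλ)(dx^j/dλ) = 0.
Non-zero Christoffel symbols:
Γ^x_{x x} = 1
Γ^x_{y y} = -1
Γ^y_{x y} = 1
Substituting (the symmetric pair Γ^k_{ij}, Γ^k_{ji} combines into a factor 2):
d^2x/dλ^2 + (dx/dλ)^2 - (dy/dλ)^2 = 0
d^2y/dλ^2 + 2 (dx/dλ)(dy/dλ) = 0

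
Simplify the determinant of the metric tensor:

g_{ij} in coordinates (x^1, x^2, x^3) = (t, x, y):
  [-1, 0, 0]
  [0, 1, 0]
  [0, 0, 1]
Diagonal metric: det(g) = g_{11}·g_{22}·g_{33}
= (-1)·(1)·(1)
det(g) = -1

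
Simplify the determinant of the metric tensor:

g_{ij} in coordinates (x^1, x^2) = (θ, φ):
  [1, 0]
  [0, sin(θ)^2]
For a 2×2 metric: det(g) = g_{11}·g_{22} - g_{12}·g_{21}
= (1)·(sin(θ)^2) - (0)·(0)
= sin(θ)^2 - 0
det(g) = sin(θ)^2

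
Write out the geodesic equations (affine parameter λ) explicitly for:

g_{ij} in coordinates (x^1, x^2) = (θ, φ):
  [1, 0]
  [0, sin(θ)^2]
Geodesic equation: d^2x^k/dλ^2 + Γ^k_{ij} (dx^i/dλ)(dx^j/dλ) = 0.
Non-zero Christoffel symbols:
Γ^θ_{φ φ} = -sin(2*θ)/2
Γ^φ_{θ φ} = 1/tan(θ)
Substituting (the symmetric pair Γ^k_{ij}, Γ^k_{ji} combines into a factor 2):
d^2θ/dλ^2 - (sin(2*θ)/2) (dφ/dλ)^2 = 0
d^2φ/dλ^2 + (2/tan(θ)) (dθ/dλ)(dφ/dλ) = 0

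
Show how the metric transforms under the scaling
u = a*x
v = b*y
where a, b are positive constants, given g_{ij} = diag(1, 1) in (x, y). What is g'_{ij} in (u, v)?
Invert the transformation: x = u/a, y = v/b
g'_{ij} = (∂x^k/∂x'^i)(∂x^l/∂x'^j) g_{kl}; with g_{kl} = δ_{kl} this is Σ_k (∂x^k/∂x'^i)(∂x^k/∂x'^j).
Jacobian: ∂x/∂u = 1/a, ∂x/∂v = 0, ∂y/∂u = 0, ∂y/∂v = 1/b
g'_{uu} = (1/a)(1/a) + (0)(0) = 1/a^2
g'_{uv} = (1/a)(0) + (0)(1/b) = 0
g'_{vv} = (0)(0) + (1/b)(1/b) = 1/b^2
g'_{ij} = diag(1/a^2, 1/b^2)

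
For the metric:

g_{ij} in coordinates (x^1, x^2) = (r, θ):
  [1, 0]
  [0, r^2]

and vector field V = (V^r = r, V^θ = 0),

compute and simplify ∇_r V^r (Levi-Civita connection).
Non-zero Christoffel symbols:
Γ^r_{θ θ} = -r
Γ^θ_{r θ} = 1/r
∇_r V^r = ∂_r V^r + Γ^r_{r j} V^j
  = (1) + (0)(r) + (0)(0)
  = 1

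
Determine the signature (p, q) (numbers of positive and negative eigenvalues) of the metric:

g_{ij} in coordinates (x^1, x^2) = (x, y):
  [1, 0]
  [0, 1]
The metric is diagonal, so its eigenvalues are the diagonal entries: 1, 1 (at a generic point, where coordinate-dependent entries are positive).
2 positive, 0 negative.
(2, 0) - Riemannian (positive definite)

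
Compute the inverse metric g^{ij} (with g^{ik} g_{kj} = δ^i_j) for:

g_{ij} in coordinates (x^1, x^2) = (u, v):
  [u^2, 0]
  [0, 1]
The metric is diagonal, so g^{ij} is diagonal with entries 1/g_{ii}: diag(1/(u^2), 1).
g^{ij}:
  [1/u^2, 0]
  [0, 1]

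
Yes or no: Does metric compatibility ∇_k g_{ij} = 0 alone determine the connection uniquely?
One also needs vanishing torsion; metric compatibility plus torsion-freeness singles out the Levi-Civita connection.
No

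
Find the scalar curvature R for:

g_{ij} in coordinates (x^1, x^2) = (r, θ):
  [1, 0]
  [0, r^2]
Non-zero Christoffel symbols (Γ^k_{ij} = Γ^k_{ji}):
Γ^r_{θ θ} = -r
Γ^θ_{r θ} = 1/r
Ricci tensor (R_{ij} = R^k_{ikj}): R_{rr} = 0, R_{rθ} = 0, R_{θθ} = 0
Inverse metric: g^{rr} = 1, g^{θθ} = 1/r^2
R = g^{ij} R_{ij} = (1)(0) + (1/r^2)(0) = 0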